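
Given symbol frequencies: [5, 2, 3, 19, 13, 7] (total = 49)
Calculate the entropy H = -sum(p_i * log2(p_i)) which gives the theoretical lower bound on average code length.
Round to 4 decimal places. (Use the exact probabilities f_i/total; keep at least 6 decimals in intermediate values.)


Per-symbol terms -p_i * log2(p_i) with p_i = f_i/49:
  p = 5/49 = 0.102041: log2(p) = -3.292782, -p*log2(p) = 0.335998
  p = 2/49 = 0.040816: log2(p) = -4.614710, -p*log2(p) = 0.188356
  p = 3/49 = 0.061224: log2(p) = -4.029747, -p*log2(p) = 0.246719
  p = 19/49 = 0.387755: log2(p) = -1.366782, -p*log2(p) = 0.529977
  p = 13/49 = 0.265306: log2(p) = -1.914270, -p*log2(p) = 0.507868
  p = 7/49 = 0.142857: log2(p) = -2.807355, -p*log2(p) = 0.401051
H = 0.335998 + 0.188356 + 0.246719 + 0.529977 + 0.507868 + 0.401051 = 2.209969

H = 2.21 bits/symbol


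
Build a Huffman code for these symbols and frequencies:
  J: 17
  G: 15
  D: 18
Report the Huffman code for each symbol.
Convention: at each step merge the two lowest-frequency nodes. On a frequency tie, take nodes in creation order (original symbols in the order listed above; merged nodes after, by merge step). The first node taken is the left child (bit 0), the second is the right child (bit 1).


Huffman tree construction:
Step 1: Merge G(15) + J(17) = 32
Step 2: Merge D(18) + (G+J)(32) = 50
Read each symbol's code off the tree from the root (left child = 0, right child = 1).

Codes:
  J: 11 (length 2)
  G: 10 (length 2)
  D: 0 (length 1)
Average code length: 82/50 = 1.6400 bits/symbol


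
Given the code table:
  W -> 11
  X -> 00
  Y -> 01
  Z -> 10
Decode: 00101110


Decoding:
00 -> X
10 -> Z
11 -> W
10 -> Z


Result: XZWZ


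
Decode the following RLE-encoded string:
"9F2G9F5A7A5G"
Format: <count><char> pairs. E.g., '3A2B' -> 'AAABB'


Expanding each <count><char> pair:
  9F -> 'FFFFFFFFF'
  2G -> 'GG'
  9F -> 'FFFFFFFFF'
  5A -> 'AAAAA'
  7A -> 'AAAAAAA'
  5G -> 'GGGGG'

Decoded = FFFFFFFFFGGFFFFFFFFFAAAAAAAAAAAAGGGGG


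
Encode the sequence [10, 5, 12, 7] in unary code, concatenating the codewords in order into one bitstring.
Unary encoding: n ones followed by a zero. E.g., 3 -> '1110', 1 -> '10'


Encode each number as n ones followed by a terminating 0:
  10 -> 11111111110 (11 bits)
  5 -> 111110 (6 bits)
  12 -> 1111111111110 (13 bits)
  7 -> 11111110 (8 bits)
Total length = 11 + 6 + 13 + 8 = 38 bits.

Unary([10, 5, 12, 7]) = 11111111110111110111111111111011111110 (38 bits)


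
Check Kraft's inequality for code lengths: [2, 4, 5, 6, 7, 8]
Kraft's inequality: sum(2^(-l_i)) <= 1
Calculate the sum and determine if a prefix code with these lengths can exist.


Sum = 2^(-2) + 2^(-4) + 2^(-5) + 2^(-6) + 2^(-7) + 2^(-8)
    = 0.25 + 0.0625 + 0.03125 + 0.015625 + 0.0078125 + 0.00390625
    = 95/256 = 0.37109375
Since 0.37109375 <= 1, Kraft's inequality IS satisfied.
A prefix code with these lengths CAN exist.

Kraft sum = 0.37109375. Satisfied.


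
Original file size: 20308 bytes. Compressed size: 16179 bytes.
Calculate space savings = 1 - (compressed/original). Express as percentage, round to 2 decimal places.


ratio = compressed/original = 16179/20308 = 0.796681
savings = 1 - ratio = 1 - 0.796681 = 0.203319
as a percentage: 0.203319 * 100 = 20.33%

Space savings = 1 - 16179/20308 = 20.33%


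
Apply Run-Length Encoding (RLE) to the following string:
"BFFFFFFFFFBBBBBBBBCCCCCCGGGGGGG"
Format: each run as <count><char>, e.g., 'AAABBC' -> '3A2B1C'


Scanning runs left to right:
  i=0: run of 'B' x 1 -> '1B'
  i=1: run of 'F' x 9 -> '9F'
  i=10: run of 'B' x 8 -> '8B'
  i=18: run of 'C' x 6 -> '6C'
  i=24: run of 'G' x 7 -> '7G'

RLE = 1B9F8B6C7G


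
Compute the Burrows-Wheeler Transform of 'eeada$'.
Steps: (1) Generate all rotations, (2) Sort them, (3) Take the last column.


Rotations (sorted):
  0: $eeada -> last char: a
  1: a$eead -> last char: d
  2: ada$ee -> last char: e
  3: da$eea -> last char: a
  4: eada$e -> last char: e
  5: eeada$ -> last char: $


BWT = adeae$


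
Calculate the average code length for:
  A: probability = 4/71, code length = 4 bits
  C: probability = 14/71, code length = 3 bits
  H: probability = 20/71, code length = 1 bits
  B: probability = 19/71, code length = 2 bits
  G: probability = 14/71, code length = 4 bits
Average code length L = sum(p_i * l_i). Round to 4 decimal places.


Weighted contributions p_i * l_i:
  A: (4/71) * 4 = 16/71
  C: (14/71) * 3 = 42/71
  H: (20/71) * 1 = 20/71
  B: (19/71) * 2 = 38/71
  G: (14/71) * 4 = 56/71
Sum = (16 + 42 + 20 + 38 + 56)/71 = 172/71

L = 172/71 = 2.4225 bits/symbol


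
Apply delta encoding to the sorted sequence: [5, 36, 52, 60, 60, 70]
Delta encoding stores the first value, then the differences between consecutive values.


First value: 5
Deltas:
  36 - 5 = 31
  52 - 36 = 16
  60 - 52 = 8
  60 - 60 = 0
  70 - 60 = 10


Delta encoded: [5, 31, 16, 8, 0, 10]


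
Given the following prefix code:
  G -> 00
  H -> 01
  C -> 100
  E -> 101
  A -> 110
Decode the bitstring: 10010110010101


Decoding step by step:
Bits 100 -> C
Bits 101 -> E
Bits 100 -> C
Bits 101 -> E
Bits 01 -> H


Decoded message: CECEH


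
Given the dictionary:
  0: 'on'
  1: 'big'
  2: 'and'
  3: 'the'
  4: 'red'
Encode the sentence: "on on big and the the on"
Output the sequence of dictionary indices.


Look up each word in the dictionary:
  'on' -> 0
  'on' -> 0
  'big' -> 1
  'and' -> 2
  'the' -> 3
  'the' -> 3
  'on' -> 0

Encoded: [0, 0, 1, 2, 3, 3, 0]


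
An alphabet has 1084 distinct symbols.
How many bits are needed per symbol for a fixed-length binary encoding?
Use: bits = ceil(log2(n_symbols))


log2(1084) = 10.0821
Bracket: 2^10 = 1024 < 1084 <= 2^11 = 2048
So ceil(log2(1084)) = 11

bits = ceil(log2(1084)) = ceil(10.0821) = 11 bits


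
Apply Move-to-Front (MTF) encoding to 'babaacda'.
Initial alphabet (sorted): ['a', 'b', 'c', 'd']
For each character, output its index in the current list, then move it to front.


MTF encoding:
'b': index 1 in ['a', 'b', 'c', 'd'] -> ['b', 'a', 'c', 'd']
'a': index 1 in ['b', 'a', 'c', 'd'] -> ['a', 'b', 'c', 'd']
'b': index 1 in ['a', 'b', 'c', 'd'] -> ['b', 'a', 'c', 'd']
'a': index 1 in ['b', 'a', 'c', 'd'] -> ['a', 'b', 'c', 'd']
'a': index 0 in ['a', 'b', 'c', 'd'] -> ['a', 'b', 'c', 'd']
'c': index 2 in ['a', 'b', 'c', 'd'] -> ['c', 'a', 'b', 'd']
'd': index 3 in ['c', 'a', 'b', 'd'] -> ['d', 'c', 'a', 'b']
'a': index 2 in ['d', 'c', 'a', 'b'] -> ['a', 'd', 'c', 'b']


Output: [1, 1, 1, 1, 0, 2, 3, 2]


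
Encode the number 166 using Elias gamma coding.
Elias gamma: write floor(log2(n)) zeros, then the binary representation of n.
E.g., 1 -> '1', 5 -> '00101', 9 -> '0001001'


num_bits = floor(log2(166)) + 1 = 8
leading_zeros = num_bits - 1 = 7
binary(166) = 10100110

Elias gamma(166) = '0000000' + '10100110' = 000000010100110 (15 bits)


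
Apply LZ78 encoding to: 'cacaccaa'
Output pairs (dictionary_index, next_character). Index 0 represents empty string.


LZ78 encoding steps:
Dictionary: {0: ''}
Step 1: w='' (idx 0), next='c' -> output (0, 'c'), add 'c' as idx 1
Step 2: w='' (idx 0), next='a' -> output (0, 'a'), add 'a' as idx 2
Step 3: w='c' (idx 1), next='a' -> output (1, 'a'), add 'ca' as idx 3
Step 4: w='c' (idx 1), next='c' -> output (1, 'c'), add 'cc' as idx 4
Step 5: w='a' (idx 2), next='a' -> output (2, 'a'), add 'aa' as idx 5


Encoded: [(0, 'c'), (0, 'a'), (1, 'a'), (1, 'c'), (2, 'a')]


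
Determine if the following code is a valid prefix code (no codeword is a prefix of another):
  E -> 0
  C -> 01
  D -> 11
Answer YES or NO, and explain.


Checking each pair (does one codeword prefix another?):
  E='0' vs C='01': prefix -- VIOLATION

NO -- this is NOT a valid prefix code. E (0) is a prefix of C (01).


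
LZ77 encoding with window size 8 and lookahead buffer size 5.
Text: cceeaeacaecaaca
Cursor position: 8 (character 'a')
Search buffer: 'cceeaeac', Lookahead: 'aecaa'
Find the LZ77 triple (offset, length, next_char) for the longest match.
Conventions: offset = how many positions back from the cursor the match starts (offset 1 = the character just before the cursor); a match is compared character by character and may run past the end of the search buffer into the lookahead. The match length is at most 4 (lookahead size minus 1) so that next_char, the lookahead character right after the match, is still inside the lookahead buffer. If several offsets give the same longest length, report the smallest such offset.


Try each offset into the search buffer:
  offset=1 (pos 7, char 'c'): match length 0
  offset=2 (pos 6, char 'a'): match length 1
  offset=3 (pos 5, char 'e'): match length 0
  offset=4 (pos 4, char 'a'): match length 2
  offset=5 (pos 3, char 'e'): match length 0
  offset=6 (pos 2, char 'e'): match length 0
  offset=7 (pos 1, char 'c'): match length 0
  offset=8 (pos 0, char 'c'): match length 0
Longest match has length 2 at offset 4.
next_char = character at position 8 + 2 = 10 -> 'c'

Best match: offset=4, length=2 (matching 'ae' starting at position 4)
LZ77 triple: (4, 2, 'c')


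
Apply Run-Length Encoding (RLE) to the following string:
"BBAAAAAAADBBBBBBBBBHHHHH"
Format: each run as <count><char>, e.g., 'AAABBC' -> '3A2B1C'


Scanning runs left to right:
  i=0: run of 'B' x 2 -> '2B'
  i=2: run of 'A' x 7 -> '7A'
  i=9: run of 'D' x 1 -> '1D'
  i=10: run of 'B' x 9 -> '9B'
  i=19: run of 'H' x 5 -> '5H'

RLE = 2B7A1D9B5H


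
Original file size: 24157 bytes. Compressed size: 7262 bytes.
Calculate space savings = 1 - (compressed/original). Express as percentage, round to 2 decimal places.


ratio = compressed/original = 7262/24157 = 0.300617
savings = 1 - ratio = 1 - 0.300617 = 0.699383
as a percentage: 0.699383 * 100 = 69.94%

Space savings = 1 - 7262/24157 = 69.94%


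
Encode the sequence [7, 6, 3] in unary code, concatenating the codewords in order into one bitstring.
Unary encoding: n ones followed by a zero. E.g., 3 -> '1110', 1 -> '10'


Encode each number as n ones followed by a terminating 0:
  7 -> 11111110 (8 bits)
  6 -> 1111110 (7 bits)
  3 -> 1110 (4 bits)
Total length = 8 + 7 + 4 = 19 bits.

Unary([7, 6, 3]) = 1111111011111101110 (19 bits)


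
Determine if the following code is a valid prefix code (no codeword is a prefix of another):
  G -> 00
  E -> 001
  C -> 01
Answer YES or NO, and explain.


Checking each pair (does one codeword prefix another?):
  G='00' vs E='001': prefix -- VIOLATION

NO -- this is NOT a valid prefix code. G (00) is a prefix of E (001).


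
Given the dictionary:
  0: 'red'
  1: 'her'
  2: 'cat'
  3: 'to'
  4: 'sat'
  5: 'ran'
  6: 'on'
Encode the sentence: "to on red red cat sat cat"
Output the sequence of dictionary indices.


Look up each word in the dictionary:
  'to' -> 3
  'on' -> 6
  'red' -> 0
  'red' -> 0
  'cat' -> 2
  'sat' -> 4
  'cat' -> 2

Encoded: [3, 6, 0, 0, 2, 4, 2]


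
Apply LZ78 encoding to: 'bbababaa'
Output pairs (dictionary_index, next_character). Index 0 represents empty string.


LZ78 encoding steps:
Dictionary: {0: ''}
Step 1: w='' (idx 0), next='b' -> output (0, 'b'), add 'b' as idx 1
Step 2: w='b' (idx 1), next='a' -> output (1, 'a'), add 'ba' as idx 2
Step 3: w='ba' (idx 2), next='b' -> output (2, 'b'), add 'bab' as idx 3
Step 4: w='' (idx 0), next='a' -> output (0, 'a'), add 'a' as idx 4
Step 5: w='a' (idx 4), end of input -> output (4, '')


Encoded: [(0, 'b'), (1, 'a'), (2, 'b'), (0, 'a'), (4, '')]


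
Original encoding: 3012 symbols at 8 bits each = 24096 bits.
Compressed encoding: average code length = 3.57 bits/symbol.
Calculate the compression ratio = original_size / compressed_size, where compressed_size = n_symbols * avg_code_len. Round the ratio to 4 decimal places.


original_size = n_symbols * orig_bits = 3012 * 8 = 24096 bits
compressed_size = n_symbols * avg_code_len = 3012 * 3.57 = 10752.84 bits
ratio = original_size / compressed_size = 24096 / 10752.84 = 2.2409

Compression ratio = 2.2409


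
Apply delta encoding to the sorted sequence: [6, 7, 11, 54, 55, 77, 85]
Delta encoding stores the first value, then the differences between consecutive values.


First value: 6
Deltas:
  7 - 6 = 1
  11 - 7 = 4
  54 - 11 = 43
  55 - 54 = 1
  77 - 55 = 22
  85 - 77 = 8


Delta encoded: [6, 1, 4, 43, 1, 22, 8]


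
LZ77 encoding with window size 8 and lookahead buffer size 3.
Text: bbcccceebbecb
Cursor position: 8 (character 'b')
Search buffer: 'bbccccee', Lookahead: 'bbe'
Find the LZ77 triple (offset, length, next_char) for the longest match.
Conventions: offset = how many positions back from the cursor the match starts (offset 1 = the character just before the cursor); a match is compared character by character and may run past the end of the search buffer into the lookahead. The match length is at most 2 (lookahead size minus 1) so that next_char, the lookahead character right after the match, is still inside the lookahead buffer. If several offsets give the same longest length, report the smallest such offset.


Try each offset into the search buffer:
  offset=1 (pos 7, char 'e'): match length 0
  offset=2 (pos 6, char 'e'): match length 0
  offset=3 (pos 5, char 'c'): match length 0
  offset=4 (pos 4, char 'c'): match length 0
  offset=5 (pos 3, char 'c'): match length 0
  offset=6 (pos 2, char 'c'): match length 0
  offset=7 (pos 1, char 'b'): match length 1
  offset=8 (pos 0, char 'b'): match length 2
Longest match has length 2 at offset 8.
next_char = character at position 8 + 2 = 10 -> 'e'

Best match: offset=8, length=2 (matching 'bb' starting at position 0)
LZ77 triple: (8, 2, 'e')


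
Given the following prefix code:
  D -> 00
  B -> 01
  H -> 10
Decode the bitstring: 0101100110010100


Decoding step by step:
Bits 01 -> B
Bits 01 -> B
Bits 10 -> H
Bits 01 -> B
Bits 10 -> H
Bits 01 -> B
Bits 01 -> B
Bits 00 -> D


Decoded message: BBHBHBBD


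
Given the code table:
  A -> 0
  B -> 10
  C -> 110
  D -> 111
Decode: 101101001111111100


Decoding:
10 -> B
110 -> C
10 -> B
0 -> A
111 -> D
111 -> D
110 -> C
0 -> A


Result: BCBADDCA


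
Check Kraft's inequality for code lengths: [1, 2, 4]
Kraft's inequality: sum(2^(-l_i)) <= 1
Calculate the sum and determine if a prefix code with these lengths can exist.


Sum = 2^(-1) + 2^(-2) + 2^(-4)
    = 0.5 + 0.25 + 0.0625
    = 13/16 = 0.8125
Since 0.8125 <= 1, Kraft's inequality IS satisfied.
A prefix code with these lengths CAN exist.

Kraft sum = 0.8125. Satisfied.


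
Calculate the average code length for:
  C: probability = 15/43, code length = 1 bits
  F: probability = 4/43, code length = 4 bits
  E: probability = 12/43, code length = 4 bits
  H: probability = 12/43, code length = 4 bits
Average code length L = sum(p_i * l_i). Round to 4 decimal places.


Weighted contributions p_i * l_i:
  C: (15/43) * 1 = 15/43
  F: (4/43) * 4 = 16/43
  E: (12/43) * 4 = 48/43
  H: (12/43) * 4 = 48/43
Sum = (15 + 16 + 48 + 48)/43 = 127/43

L = 127/43 = 2.9535 bits/symbol


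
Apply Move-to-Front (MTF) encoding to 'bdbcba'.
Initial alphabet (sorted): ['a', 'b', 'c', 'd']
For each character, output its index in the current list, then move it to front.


MTF encoding:
'b': index 1 in ['a', 'b', 'c', 'd'] -> ['b', 'a', 'c', 'd']
'd': index 3 in ['b', 'a', 'c', 'd'] -> ['d', 'b', 'a', 'c']
'b': index 1 in ['d', 'b', 'a', 'c'] -> ['b', 'd', 'a', 'c']
'c': index 3 in ['b', 'd', 'a', 'c'] -> ['c', 'b', 'd', 'a']
'b': index 1 in ['c', 'b', 'd', 'a'] -> ['b', 'c', 'd', 'a']
'a': index 3 in ['b', 'c', 'd', 'a'] -> ['a', 'b', 'c', 'd']


Output: [1, 3, 1, 3, 1, 3]


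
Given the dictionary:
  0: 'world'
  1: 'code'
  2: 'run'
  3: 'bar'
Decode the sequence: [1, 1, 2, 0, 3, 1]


Look up each index in the dictionary:
  1 -> 'code'
  1 -> 'code'
  2 -> 'run'
  0 -> 'world'
  3 -> 'bar'
  1 -> 'code'

Decoded: "code code run world bar code"


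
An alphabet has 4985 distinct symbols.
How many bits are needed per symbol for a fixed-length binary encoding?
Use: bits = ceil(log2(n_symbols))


log2(4985) = 12.2834
Bracket: 2^12 = 4096 < 4985 <= 2^13 = 8192
So ceil(log2(4985)) = 13

bits = ceil(log2(4985)) = ceil(12.2834) = 13 bits


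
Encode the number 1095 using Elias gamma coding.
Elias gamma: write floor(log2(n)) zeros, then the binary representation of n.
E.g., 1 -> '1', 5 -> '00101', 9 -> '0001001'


num_bits = floor(log2(1095)) + 1 = 11
leading_zeros = num_bits - 1 = 10
binary(1095) = 10001000111

Elias gamma(1095) = '0000000000' + '10001000111' = 000000000010001000111 (21 bits)


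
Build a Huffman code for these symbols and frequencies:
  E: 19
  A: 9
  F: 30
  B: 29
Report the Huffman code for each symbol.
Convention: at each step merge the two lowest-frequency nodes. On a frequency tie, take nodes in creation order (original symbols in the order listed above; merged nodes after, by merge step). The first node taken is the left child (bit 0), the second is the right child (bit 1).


Huffman tree construction:
Step 1: Merge A(9) + E(19) = 28
Step 2: Merge (A+E)(28) + B(29) = 57
Step 3: Merge F(30) + ((A+E)+B)(57) = 87
Read each symbol's code off the tree from the root (left child = 0, right child = 1).

Codes:
  E: 101 (length 3)
  A: 100 (length 3)
  F: 0 (length 1)
  B: 11 (length 2)
Average code length: 172/87 = 1.9770 bits/symbol


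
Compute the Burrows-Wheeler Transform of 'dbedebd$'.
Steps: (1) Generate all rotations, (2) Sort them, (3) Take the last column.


Rotations (sorted):
  0: $dbedebd -> last char: d
  1: bd$dbede -> last char: e
  2: bedebd$d -> last char: d
  3: d$dbedeb -> last char: b
  4: dbedebd$ -> last char: $
  5: debd$dbe -> last char: e
  6: ebd$dbed -> last char: d
  7: edebd$db -> last char: b


BWT = dedb$edb


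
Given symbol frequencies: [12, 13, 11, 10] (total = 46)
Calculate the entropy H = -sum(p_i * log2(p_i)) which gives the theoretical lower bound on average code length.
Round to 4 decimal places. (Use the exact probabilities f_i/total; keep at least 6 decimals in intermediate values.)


Per-symbol terms -p_i * log2(p_i) with p_i = f_i/46:
  p = 12/46 = 0.260870: log2(p) = -1.938599, -p*log2(p) = 0.505722
  p = 13/46 = 0.282609: log2(p) = -1.823122, -p*log2(p) = 0.515230
  p = 11/46 = 0.239130: log2(p) = -2.064130, -p*log2(p) = 0.493596
  p = 10/46 = 0.217391: log2(p) = -2.201634, -p*log2(p) = 0.478616
H = 0.505722 + 0.515230 + 0.493596 + 0.478616 = 1.993164

H = 1.9932 bits/symbol


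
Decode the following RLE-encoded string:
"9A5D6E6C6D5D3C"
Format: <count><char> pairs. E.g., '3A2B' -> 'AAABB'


Expanding each <count><char> pair:
  9A -> 'AAAAAAAAA'
  5D -> 'DDDDD'
  6E -> 'EEEEEE'
  6C -> 'CCCCCC'
  6D -> 'DDDDDD'
  5D -> 'DDDDD'
  3C -> 'CCC'

Decoded = AAAAAAAAADDDDDEEEEEECCCCCCDDDDDDDDDDDCCC


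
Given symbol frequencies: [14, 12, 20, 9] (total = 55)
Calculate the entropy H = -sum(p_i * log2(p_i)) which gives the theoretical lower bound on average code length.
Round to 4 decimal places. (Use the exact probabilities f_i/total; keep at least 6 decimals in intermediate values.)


Per-symbol terms -p_i * log2(p_i) with p_i = f_i/55:
  p = 14/55 = 0.254545: log2(p) = -1.974005, -p*log2(p) = 0.502474
  p = 12/55 = 0.218182: log2(p) = -2.196397, -p*log2(p) = 0.479214
  p = 20/55 = 0.363636: log2(p) = -1.459432, -p*log2(p) = 0.530702
  p = 9/55 = 0.163636: log2(p) = -2.611435, -p*log2(p) = 0.427326
H = 0.502474 + 0.479214 + 0.530702 + 0.427326 = 1.939716

H = 1.9397 bits/symbol


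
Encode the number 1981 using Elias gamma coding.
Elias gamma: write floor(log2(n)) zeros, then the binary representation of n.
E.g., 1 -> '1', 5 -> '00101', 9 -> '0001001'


num_bits = floor(log2(1981)) + 1 = 11
leading_zeros = num_bits - 1 = 10
binary(1981) = 11110111101

Elias gamma(1981) = '0000000000' + '11110111101' = 000000000011110111101 (21 bits)


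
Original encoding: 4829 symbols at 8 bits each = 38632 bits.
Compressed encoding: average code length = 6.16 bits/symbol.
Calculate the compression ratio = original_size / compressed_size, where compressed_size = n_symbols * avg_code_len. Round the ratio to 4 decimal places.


original_size = n_symbols * orig_bits = 4829 * 8 = 38632 bits
compressed_size = n_symbols * avg_code_len = 4829 * 6.16 = 29746.64 bits
ratio = original_size / compressed_size = 38632 / 29746.64 = 1.2987

Compression ratio = 1.2987


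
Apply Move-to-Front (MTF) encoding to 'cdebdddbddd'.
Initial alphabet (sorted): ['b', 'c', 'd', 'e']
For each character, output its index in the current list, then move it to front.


MTF encoding:
'c': index 1 in ['b', 'c', 'd', 'e'] -> ['c', 'b', 'd', 'e']
'd': index 2 in ['c', 'b', 'd', 'e'] -> ['d', 'c', 'b', 'e']
'e': index 3 in ['d', 'c', 'b', 'e'] -> ['e', 'd', 'c', 'b']
'b': index 3 in ['e', 'd', 'c', 'b'] -> ['b', 'e', 'd', 'c']
'd': index 2 in ['b', 'e', 'd', 'c'] -> ['d', 'b', 'e', 'c']
'd': index 0 in ['d', 'b', 'e', 'c'] -> ['d', 'b', 'e', 'c']
'd': index 0 in ['d', 'b', 'e', 'c'] -> ['d', 'b', 'e', 'c']
'b': index 1 in ['d', 'b', 'e', 'c'] -> ['b', 'd', 'e', 'c']
'd': index 1 in ['b', 'd', 'e', 'c'] -> ['d', 'b', 'e', 'c']
'd': index 0 in ['d', 'b', 'e', 'c'] -> ['d', 'b', 'e', 'c']
'd': index 0 in ['d', 'b', 'e', 'c'] -> ['d', 'b', 'e', 'c']


Output: [1, 2, 3, 3, 2, 0, 0, 1, 1, 0, 0]


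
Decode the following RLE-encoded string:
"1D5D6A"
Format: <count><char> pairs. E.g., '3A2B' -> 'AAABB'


Expanding each <count><char> pair:
  1D -> 'D'
  5D -> 'DDDDD'
  6A -> 'AAAAAA'

Decoded = DDDDDDAAAAAA


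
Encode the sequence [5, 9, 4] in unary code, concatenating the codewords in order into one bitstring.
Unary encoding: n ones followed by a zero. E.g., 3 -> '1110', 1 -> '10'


Encode each number as n ones followed by a terminating 0:
  5 -> 111110 (6 bits)
  9 -> 1111111110 (10 bits)
  4 -> 11110 (5 bits)
Total length = 6 + 10 + 5 = 21 bits.

Unary([5, 9, 4]) = 111110111111111011110 (21 bits)


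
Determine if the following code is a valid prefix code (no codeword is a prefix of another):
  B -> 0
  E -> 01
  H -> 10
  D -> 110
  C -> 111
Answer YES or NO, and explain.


Checking each pair (does one codeword prefix another?):
  B='0' vs E='01': prefix -- VIOLATION

NO -- this is NOT a valid prefix code. B (0) is a prefix of E (01).


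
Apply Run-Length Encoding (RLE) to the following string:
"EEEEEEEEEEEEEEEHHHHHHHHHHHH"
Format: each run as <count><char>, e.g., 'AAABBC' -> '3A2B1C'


Scanning runs left to right:
  i=0: run of 'E' x 15 -> '15E'
  i=15: run of 'H' x 12 -> '12H'

RLE = 15E12H


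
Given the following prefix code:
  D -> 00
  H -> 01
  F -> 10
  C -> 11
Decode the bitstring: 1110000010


Decoding step by step:
Bits 11 -> C
Bits 10 -> F
Bits 00 -> D
Bits 00 -> D
Bits 10 -> F


Decoded message: CFDDF


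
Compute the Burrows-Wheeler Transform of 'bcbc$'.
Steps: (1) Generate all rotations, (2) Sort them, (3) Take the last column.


Rotations (sorted):
  0: $bcbc -> last char: c
  1: bc$bc -> last char: c
  2: bcbc$ -> last char: $
  3: c$bcb -> last char: b
  4: cbc$b -> last char: b


BWT = cc$bb


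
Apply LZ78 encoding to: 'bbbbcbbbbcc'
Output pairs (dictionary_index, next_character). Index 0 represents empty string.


LZ78 encoding steps:
Dictionary: {0: ''}
Step 1: w='' (idx 0), next='b' -> output (0, 'b'), add 'b' as idx 1
Step 2: w='b' (idx 1), next='b' -> output (1, 'b'), add 'bb' as idx 2
Step 3: w='b' (idx 1), next='c' -> output (1, 'c'), add 'bc' as idx 3
Step 4: w='bb' (idx 2), next='b' -> output (2, 'b'), add 'bbb' as idx 4
Step 5: w='bc' (idx 3), next='c' -> output (3, 'c'), add 'bcc' as idx 5


Encoded: [(0, 'b'), (1, 'b'), (1, 'c'), (2, 'b'), (3, 'c')]


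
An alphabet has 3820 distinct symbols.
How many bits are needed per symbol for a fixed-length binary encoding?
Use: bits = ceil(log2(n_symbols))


log2(3820) = 11.8994
Bracket: 2^11 = 2048 < 3820 <= 2^12 = 4096
So ceil(log2(3820)) = 12

bits = ceil(log2(3820)) = ceil(11.8994) = 12 bits


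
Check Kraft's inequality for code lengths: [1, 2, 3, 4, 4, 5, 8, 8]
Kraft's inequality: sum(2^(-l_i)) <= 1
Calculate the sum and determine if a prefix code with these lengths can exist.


Sum = 2^(-1) + 2^(-2) + 2^(-3) + 2^(-4) + 2^(-4) + 2^(-5) + 2^(-8) + 2^(-8)
    = 0.5 + 0.25 + 0.125 + 0.0625 + 0.0625 + 0.03125 + 0.00390625 + 0.00390625
    = 266/256 = 1.0390625
Since 1.0390625 > 1, Kraft's inequality is NOT satisfied.
A prefix code with these lengths CANNOT exist.

Kraft sum = 1.0390625. Not satisfied.


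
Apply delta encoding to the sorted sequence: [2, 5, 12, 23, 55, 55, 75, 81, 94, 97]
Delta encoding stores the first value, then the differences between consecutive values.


First value: 2
Deltas:
  5 - 2 = 3
  12 - 5 = 7
  23 - 12 = 11
  55 - 23 = 32
  55 - 55 = 0
  75 - 55 = 20
  81 - 75 = 6
  94 - 81 = 13
  97 - 94 = 3


Delta encoded: [2, 3, 7, 11, 32, 0, 20, 6, 13, 3]


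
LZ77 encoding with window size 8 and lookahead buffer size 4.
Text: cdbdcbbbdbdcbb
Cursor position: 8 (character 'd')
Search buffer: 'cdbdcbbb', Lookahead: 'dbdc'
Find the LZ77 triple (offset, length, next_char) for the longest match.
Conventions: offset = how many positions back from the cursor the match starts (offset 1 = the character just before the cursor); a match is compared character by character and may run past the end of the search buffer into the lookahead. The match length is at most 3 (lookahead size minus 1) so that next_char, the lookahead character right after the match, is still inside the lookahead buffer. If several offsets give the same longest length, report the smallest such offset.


Try each offset into the search buffer:
  offset=1 (pos 7, char 'b'): match length 0
  offset=2 (pos 6, char 'b'): match length 0
  offset=3 (pos 5, char 'b'): match length 0
  offset=4 (pos 4, char 'c'): match length 0
  offset=5 (pos 3, char 'd'): match length 1
  offset=6 (pos 2, char 'b'): match length 0
  offset=7 (pos 1, char 'd'): match length 3
  offset=8 (pos 0, char 'c'): match length 0
Longest match has length 3 at offset 7.
next_char = character at position 8 + 3 = 11 -> 'c'

Best match: offset=7, length=3 (matching 'dbd' starting at position 1)
LZ77 triple: (7, 3, 'c')


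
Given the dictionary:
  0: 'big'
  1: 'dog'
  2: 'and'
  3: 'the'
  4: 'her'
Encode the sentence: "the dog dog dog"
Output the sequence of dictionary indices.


Look up each word in the dictionary:
  'the' -> 3
  'dog' -> 1
  'dog' -> 1
  'dog' -> 1

Encoded: [3, 1, 1, 1]


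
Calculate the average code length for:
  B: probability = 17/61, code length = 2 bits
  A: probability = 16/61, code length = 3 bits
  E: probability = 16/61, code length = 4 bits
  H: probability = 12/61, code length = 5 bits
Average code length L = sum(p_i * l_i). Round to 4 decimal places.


Weighted contributions p_i * l_i:
  B: (17/61) * 2 = 34/61
  A: (16/61) * 3 = 48/61
  E: (16/61) * 4 = 64/61
  H: (12/61) * 5 = 60/61
Sum = (34 + 48 + 64 + 60)/61 = 206/61

L = 206/61 = 3.3770 bits/symbol


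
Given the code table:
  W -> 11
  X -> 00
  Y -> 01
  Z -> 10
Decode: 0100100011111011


Decoding:
01 -> Y
00 -> X
10 -> Z
00 -> X
11 -> W
11 -> W
10 -> Z
11 -> W


Result: YXZXWWZW


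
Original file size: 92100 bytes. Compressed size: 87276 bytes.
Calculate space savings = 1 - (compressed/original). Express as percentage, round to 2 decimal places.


ratio = compressed/original = 87276/92100 = 0.947622
savings = 1 - ratio = 1 - 0.947622 = 0.052378
as a percentage: 0.052378 * 100 = 5.24%

Space savings = 1 - 87276/92100 = 5.24%


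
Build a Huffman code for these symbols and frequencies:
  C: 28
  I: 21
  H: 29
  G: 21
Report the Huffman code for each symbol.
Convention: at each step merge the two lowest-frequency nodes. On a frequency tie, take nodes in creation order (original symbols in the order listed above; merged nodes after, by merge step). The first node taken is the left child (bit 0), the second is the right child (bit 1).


Huffman tree construction:
Step 1: Merge I(21) + G(21) = 42
Step 2: Merge C(28) + H(29) = 57
Step 3: Merge (I+G)(42) + (C+H)(57) = 99
Read each symbol's code off the tree from the root (left child = 0, right child = 1).

Codes:
  C: 10 (length 2)
  I: 00 (length 2)
  H: 11 (length 2)
  G: 01 (length 2)
Average code length: 198/99 = 2.0000 bits/symbol


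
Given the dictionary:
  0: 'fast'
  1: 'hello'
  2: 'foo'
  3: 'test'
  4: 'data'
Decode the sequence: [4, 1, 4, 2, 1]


Look up each index in the dictionary:
  4 -> 'data'
  1 -> 'hello'
  4 -> 'data'
  2 -> 'foo'
  1 -> 'hello'

Decoded: "data hello data foo hello"


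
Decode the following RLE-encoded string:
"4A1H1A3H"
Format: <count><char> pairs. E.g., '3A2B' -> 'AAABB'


Expanding each <count><char> pair:
  4A -> 'AAAA'
  1H -> 'H'
  1A -> 'A'
  3H -> 'HHH'

Decoded = AAAAHAHHH


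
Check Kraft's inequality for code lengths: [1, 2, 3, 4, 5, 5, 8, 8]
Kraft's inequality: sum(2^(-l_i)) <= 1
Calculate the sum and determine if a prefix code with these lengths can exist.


Sum = 2^(-1) + 2^(-2) + 2^(-3) + 2^(-4) + 2^(-5) + 2^(-5) + 2^(-8) + 2^(-8)
    = 0.5 + 0.25 + 0.125 + 0.0625 + 0.03125 + 0.03125 + 0.00390625 + 0.00390625
    = 258/256 = 1.0078125
Since 1.0078125 > 1, Kraft's inequality is NOT satisfied.
A prefix code with these lengths CANNOT exist.

Kraft sum = 1.0078125. Not satisfied.


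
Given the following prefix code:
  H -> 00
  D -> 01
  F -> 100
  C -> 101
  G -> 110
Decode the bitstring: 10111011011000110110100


Decoding step by step:
Bits 101 -> C
Bits 110 -> G
Bits 110 -> G
Bits 110 -> G
Bits 00 -> H
Bits 110 -> G
Bits 110 -> G
Bits 100 -> F


Decoded message: CGGGHGGF


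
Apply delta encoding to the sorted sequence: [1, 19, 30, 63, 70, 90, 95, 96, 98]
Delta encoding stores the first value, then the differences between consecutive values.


First value: 1
Deltas:
  19 - 1 = 18
  30 - 19 = 11
  63 - 30 = 33
  70 - 63 = 7
  90 - 70 = 20
  95 - 90 = 5
  96 - 95 = 1
  98 - 96 = 2


Delta encoded: [1, 18, 11, 33, 7, 20, 5, 1, 2]


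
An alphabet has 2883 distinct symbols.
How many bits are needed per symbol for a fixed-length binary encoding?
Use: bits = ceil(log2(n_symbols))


log2(2883) = 11.4934
Bracket: 2^11 = 2048 < 2883 <= 2^12 = 4096
So ceil(log2(2883)) = 12

bits = ceil(log2(2883)) = ceil(11.4934) = 12 bits


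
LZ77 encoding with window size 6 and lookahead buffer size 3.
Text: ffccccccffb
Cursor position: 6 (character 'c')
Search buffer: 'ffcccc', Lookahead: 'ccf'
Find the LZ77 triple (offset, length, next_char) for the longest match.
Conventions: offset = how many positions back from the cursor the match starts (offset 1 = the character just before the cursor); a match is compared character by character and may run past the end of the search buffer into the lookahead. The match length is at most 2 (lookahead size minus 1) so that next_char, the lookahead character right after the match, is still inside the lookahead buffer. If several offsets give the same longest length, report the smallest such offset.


Try each offset into the search buffer:
  offset=1 (pos 5, char 'c'): match length 2
  offset=2 (pos 4, char 'c'): match length 2
  offset=3 (pos 3, char 'c'): match length 2
  offset=4 (pos 2, char 'c'): match length 2
  offset=5 (pos 1, char 'f'): match length 0
  offset=6 (pos 0, char 'f'): match length 0
Longest match has length 2, found at offsets 1, 2, 3, 4; take the smallest, offset 1.
next_char = character at position 6 + 2 = 8 -> 'f'

Best match: offset=1, length=2 (matching 'cc' starting at position 5)
LZ77 triple: (1, 2, 'f')


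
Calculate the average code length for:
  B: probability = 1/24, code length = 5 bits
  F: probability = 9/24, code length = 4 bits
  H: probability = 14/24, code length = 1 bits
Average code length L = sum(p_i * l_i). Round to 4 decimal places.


Weighted contributions p_i * l_i:
  B: (1/24) * 5 = 5/24
  F: (9/24) * 4 = 36/24
  H: (14/24) * 1 = 14/24
Sum = (5 + 36 + 14)/24 = 55/24

L = 55/24 = 2.2917 bits/symbol


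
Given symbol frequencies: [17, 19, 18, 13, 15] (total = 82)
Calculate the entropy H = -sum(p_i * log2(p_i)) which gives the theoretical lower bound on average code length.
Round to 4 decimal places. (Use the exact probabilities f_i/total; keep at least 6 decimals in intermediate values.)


Per-symbol terms -p_i * log2(p_i) with p_i = f_i/82:
  p = 17/82 = 0.207317: log2(p) = -2.270089, -p*log2(p) = 0.470628
  p = 19/82 = 0.231707: log2(p) = -2.109624, -p*log2(p) = 0.488815
  p = 18/82 = 0.219512: log2(p) = -2.187627, -p*log2(p) = 0.480211
  p = 13/82 = 0.158537: log2(p) = -2.657112, -p*log2(p) = 0.421250
  p = 15/82 = 0.182927: log2(p) = -2.450661, -p*log2(p) = 0.448292
H = 0.470628 + 0.488815 + 0.480211 + 0.421250 + 0.448292 = 2.309196

H = 2.3092 bits/symbol


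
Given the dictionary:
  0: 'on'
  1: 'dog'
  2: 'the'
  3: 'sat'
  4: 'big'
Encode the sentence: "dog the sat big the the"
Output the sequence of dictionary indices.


Look up each word in the dictionary:
  'dog' -> 1
  'the' -> 2
  'sat' -> 3
  'big' -> 4
  'the' -> 2
  'the' -> 2

Encoded: [1, 2, 3, 4, 2, 2]


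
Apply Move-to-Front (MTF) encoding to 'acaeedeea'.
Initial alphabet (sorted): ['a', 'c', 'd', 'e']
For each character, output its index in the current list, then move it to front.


MTF encoding:
'a': index 0 in ['a', 'c', 'd', 'e'] -> ['a', 'c', 'd', 'e']
'c': index 1 in ['a', 'c', 'd', 'e'] -> ['c', 'a', 'd', 'e']
'a': index 1 in ['c', 'a', 'd', 'e'] -> ['a', 'c', 'd', 'e']
'e': index 3 in ['a', 'c', 'd', 'e'] -> ['e', 'a', 'c', 'd']
'e': index 0 in ['e', 'a', 'c', 'd'] -> ['e', 'a', 'c', 'd']
'd': index 3 in ['e', 'a', 'c', 'd'] -> ['d', 'e', 'a', 'c']
'e': index 1 in ['d', 'e', 'a', 'c'] -> ['e', 'd', 'a', 'c']
'e': index 0 in ['e', 'd', 'a', 'c'] -> ['e', 'd', 'a', 'c']
'a': index 2 in ['e', 'd', 'a', 'c'] -> ['a', 'e', 'd', 'c']


Output: [0, 1, 1, 3, 0, 3, 1, 0, 2]


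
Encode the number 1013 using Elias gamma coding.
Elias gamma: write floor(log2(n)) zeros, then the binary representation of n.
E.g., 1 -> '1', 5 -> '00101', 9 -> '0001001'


num_bits = floor(log2(1013)) + 1 = 10
leading_zeros = num_bits - 1 = 9
binary(1013) = 1111110101

Elias gamma(1013) = '000000000' + '1111110101' = 0000000001111110101 (19 bits)


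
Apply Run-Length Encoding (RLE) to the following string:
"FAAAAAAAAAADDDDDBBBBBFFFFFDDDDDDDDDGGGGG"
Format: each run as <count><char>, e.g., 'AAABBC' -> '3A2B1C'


Scanning runs left to right:
  i=0: run of 'F' x 1 -> '1F'
  i=1: run of 'A' x 10 -> '10A'
  i=11: run of 'D' x 5 -> '5D'
  i=16: run of 'B' x 5 -> '5B'
  i=21: run of 'F' x 5 -> '5F'
  i=26: run of 'D' x 9 -> '9D'
  i=35: run of 'G' x 5 -> '5G'

RLE = 1F10A5D5B5F9D5G


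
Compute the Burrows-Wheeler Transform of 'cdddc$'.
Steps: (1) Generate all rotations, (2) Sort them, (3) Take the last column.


Rotations (sorted):
  0: $cdddc -> last char: c
  1: c$cddd -> last char: d
  2: cdddc$ -> last char: $
  3: dc$cdd -> last char: d
  4: ddc$cd -> last char: d
  5: dddc$c -> last char: c


BWT = cd$ddc


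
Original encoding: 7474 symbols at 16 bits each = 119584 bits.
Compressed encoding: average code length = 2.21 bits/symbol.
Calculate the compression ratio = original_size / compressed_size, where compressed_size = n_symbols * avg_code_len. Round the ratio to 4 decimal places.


original_size = n_symbols * orig_bits = 7474 * 16 = 119584 bits
compressed_size = n_symbols * avg_code_len = 7474 * 2.21 = 16517.54 bits
ratio = original_size / compressed_size = 119584 / 16517.54 = 7.2398

Compression ratio = 7.2398


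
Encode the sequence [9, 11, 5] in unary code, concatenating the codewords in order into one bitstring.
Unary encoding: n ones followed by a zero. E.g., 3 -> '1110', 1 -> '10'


Encode each number as n ones followed by a terminating 0:
  9 -> 1111111110 (10 bits)
  11 -> 111111111110 (12 bits)
  5 -> 111110 (6 bits)
Total length = 10 + 12 + 6 = 28 bits.

Unary([9, 11, 5]) = 1111111110111111111110111110 (28 bits)


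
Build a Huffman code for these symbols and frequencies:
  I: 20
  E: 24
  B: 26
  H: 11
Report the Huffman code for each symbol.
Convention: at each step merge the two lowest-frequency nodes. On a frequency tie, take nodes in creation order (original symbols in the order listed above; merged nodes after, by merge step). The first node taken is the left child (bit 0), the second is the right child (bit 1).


Huffman tree construction:
Step 1: Merge H(11) + I(20) = 31
Step 2: Merge E(24) + B(26) = 50
Step 3: Merge (H+I)(31) + (E+B)(50) = 81
Read each symbol's code off the tree from the root (left child = 0, right child = 1).

Codes:
  I: 01 (length 2)
  E: 10 (length 2)
  B: 11 (length 2)
  H: 00 (length 2)
Average code length: 162/81 = 2.0000 bits/symbol


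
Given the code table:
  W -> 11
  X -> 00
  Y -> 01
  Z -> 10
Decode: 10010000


Decoding:
10 -> Z
01 -> Y
00 -> X
00 -> X


Result: ZYXX


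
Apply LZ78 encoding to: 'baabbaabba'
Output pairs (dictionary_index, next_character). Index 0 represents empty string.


LZ78 encoding steps:
Dictionary: {0: ''}
Step 1: w='' (idx 0), next='b' -> output (0, 'b'), add 'b' as idx 1
Step 2: w='' (idx 0), next='a' -> output (0, 'a'), add 'a' as idx 2
Step 3: w='a' (idx 2), next='b' -> output (2, 'b'), add 'ab' as idx 3
Step 4: w='b' (idx 1), next='a' -> output (1, 'a'), add 'ba' as idx 4
Step 5: w='ab' (idx 3), next='b' -> output (3, 'b'), add 'abb' as idx 5
Step 6: w='a' (idx 2), end of input -> output (2, '')


Encoded: [(0, 'b'), (0, 'a'), (2, 'b'), (1, 'a'), (3, 'b'), (2, '')]


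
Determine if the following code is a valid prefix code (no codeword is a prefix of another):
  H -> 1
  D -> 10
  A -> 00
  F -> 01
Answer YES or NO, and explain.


Checking each pair (does one codeword prefix another?):
  H='1' vs D='10': prefix -- VIOLATION

NO -- this is NOT a valid prefix code. H (1) is a prefix of D (10).


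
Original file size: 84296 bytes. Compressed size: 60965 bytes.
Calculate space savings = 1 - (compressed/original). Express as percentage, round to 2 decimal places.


ratio = compressed/original = 60965/84296 = 0.723225
savings = 1 - ratio = 1 - 0.723225 = 0.276775
as a percentage: 0.276775 * 100 = 27.68%

Space savings = 1 - 60965/84296 = 27.68%


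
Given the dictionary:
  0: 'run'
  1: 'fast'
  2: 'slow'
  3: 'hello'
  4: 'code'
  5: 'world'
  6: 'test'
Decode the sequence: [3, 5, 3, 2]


Look up each index in the dictionary:
  3 -> 'hello'
  5 -> 'world'
  3 -> 'hello'
  2 -> 'slow'

Decoded: "hello world hello slow"


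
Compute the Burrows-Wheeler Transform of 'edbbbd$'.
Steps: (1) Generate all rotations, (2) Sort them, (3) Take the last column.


Rotations (sorted):
  0: $edbbbd -> last char: d
  1: bbbd$ed -> last char: d
  2: bbd$edb -> last char: b
  3: bd$edbb -> last char: b
  4: d$edbbb -> last char: b
  5: dbbbd$e -> last char: e
  6: edbbbd$ -> last char: $


BWT = ddbbbe$


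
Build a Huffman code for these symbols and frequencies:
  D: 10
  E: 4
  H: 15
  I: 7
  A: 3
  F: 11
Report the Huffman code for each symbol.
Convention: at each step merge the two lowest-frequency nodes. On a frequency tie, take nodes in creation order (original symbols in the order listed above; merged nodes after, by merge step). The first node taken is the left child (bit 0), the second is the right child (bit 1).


Huffman tree construction:
Step 1: Merge A(3) + E(4) = 7
Step 2: Merge I(7) + (A+E)(7) = 14
Step 3: Merge D(10) + F(11) = 21
Step 4: Merge (I+(A+E))(14) + H(15) = 29
Step 5: Merge (D+F)(21) + ((I+(A+E))+H)(29) = 50
Read each symbol's code off the tree from the root (left child = 0, right child = 1).

Codes:
  D: 00 (length 2)
  E: 1011 (length 4)
  H: 11 (length 2)
  I: 100 (length 3)
  A: 1010 (length 4)
  F: 01 (length 2)
Average code length: 121/50 = 2.4200 bits/symbol


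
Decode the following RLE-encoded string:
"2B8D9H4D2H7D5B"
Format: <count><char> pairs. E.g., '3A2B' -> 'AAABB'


Expanding each <count><char> pair:
  2B -> 'BB'
  8D -> 'DDDDDDDD'
  9H -> 'HHHHHHHHH'
  4D -> 'DDDD'
  2H -> 'HH'
  7D -> 'DDDDDDD'
  5B -> 'BBBBB'

Decoded = BBDDDDDDDDHHHHHHHHHDDDDHHDDDDDDDBBBBB


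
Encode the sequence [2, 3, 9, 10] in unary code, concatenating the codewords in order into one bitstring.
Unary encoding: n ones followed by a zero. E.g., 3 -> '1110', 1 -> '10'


Encode each number as n ones followed by a terminating 0:
  2 -> 110 (3 bits)
  3 -> 1110 (4 bits)
  9 -> 1111111110 (10 bits)
  10 -> 11111111110 (11 bits)
Total length = 3 + 4 + 10 + 11 = 28 bits.

Unary([2, 3, 9, 10]) = 1101110111111111011111111110 (28 bits)
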